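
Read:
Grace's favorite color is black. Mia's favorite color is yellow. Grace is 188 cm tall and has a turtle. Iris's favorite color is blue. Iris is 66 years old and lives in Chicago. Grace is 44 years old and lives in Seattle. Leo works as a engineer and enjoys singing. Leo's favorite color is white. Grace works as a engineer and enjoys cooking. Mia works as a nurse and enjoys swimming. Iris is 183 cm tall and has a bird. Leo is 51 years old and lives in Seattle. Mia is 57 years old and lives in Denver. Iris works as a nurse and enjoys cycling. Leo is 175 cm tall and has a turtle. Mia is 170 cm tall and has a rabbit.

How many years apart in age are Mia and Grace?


57 vs 44, diff = 13

13


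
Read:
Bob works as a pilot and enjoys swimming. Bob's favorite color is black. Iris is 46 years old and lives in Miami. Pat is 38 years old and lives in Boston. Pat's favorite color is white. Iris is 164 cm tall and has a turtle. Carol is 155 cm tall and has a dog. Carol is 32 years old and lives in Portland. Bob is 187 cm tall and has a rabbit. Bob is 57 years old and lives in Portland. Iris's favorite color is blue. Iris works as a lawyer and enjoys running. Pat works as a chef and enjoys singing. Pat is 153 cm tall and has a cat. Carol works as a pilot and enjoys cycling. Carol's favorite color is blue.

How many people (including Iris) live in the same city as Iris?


Iris lives in Miami. Count = 1

1


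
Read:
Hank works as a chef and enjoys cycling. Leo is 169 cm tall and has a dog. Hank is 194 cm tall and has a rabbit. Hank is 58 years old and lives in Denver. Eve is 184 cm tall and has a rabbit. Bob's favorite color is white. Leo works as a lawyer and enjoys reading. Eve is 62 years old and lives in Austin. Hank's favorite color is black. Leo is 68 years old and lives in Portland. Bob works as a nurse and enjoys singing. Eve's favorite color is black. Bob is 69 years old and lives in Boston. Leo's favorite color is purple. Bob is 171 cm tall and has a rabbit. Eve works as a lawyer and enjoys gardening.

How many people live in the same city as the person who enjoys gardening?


Person with hobby gardening is Eve, city Austin. Count = 1

1


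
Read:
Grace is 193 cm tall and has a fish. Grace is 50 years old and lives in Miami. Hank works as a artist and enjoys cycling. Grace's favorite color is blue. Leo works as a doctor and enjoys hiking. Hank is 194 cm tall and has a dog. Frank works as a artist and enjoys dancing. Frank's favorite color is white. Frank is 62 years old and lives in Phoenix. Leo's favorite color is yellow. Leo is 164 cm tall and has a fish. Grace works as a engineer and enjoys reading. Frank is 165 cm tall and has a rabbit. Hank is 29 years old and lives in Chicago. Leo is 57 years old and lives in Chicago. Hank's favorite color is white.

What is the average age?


Sum=198, n=4, avg=49.5

49.5


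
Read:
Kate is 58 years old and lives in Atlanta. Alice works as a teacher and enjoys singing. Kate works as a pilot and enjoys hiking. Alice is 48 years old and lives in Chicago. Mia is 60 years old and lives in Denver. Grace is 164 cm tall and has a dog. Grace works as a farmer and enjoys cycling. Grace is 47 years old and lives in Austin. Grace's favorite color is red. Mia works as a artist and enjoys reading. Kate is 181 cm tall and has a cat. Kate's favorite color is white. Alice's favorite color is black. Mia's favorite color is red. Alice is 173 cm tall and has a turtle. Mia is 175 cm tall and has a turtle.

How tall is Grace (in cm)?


Grace is 164 cm tall

164


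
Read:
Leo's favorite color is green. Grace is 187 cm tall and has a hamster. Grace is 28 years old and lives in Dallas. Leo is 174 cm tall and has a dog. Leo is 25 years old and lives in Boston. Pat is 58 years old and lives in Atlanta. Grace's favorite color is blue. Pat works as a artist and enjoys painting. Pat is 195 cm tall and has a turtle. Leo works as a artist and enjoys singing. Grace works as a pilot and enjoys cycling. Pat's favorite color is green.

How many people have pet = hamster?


Count: 1

1


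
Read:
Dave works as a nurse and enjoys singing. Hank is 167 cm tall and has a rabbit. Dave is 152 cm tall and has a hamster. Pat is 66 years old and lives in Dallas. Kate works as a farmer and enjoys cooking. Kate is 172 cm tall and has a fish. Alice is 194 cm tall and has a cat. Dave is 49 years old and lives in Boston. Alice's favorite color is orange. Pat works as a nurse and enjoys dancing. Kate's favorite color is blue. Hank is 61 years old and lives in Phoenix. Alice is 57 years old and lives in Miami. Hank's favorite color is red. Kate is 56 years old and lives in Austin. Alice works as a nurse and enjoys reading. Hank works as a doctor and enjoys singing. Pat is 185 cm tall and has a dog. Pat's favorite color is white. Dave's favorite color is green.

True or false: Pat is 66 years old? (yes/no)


Pat is actually 66. yes

yes


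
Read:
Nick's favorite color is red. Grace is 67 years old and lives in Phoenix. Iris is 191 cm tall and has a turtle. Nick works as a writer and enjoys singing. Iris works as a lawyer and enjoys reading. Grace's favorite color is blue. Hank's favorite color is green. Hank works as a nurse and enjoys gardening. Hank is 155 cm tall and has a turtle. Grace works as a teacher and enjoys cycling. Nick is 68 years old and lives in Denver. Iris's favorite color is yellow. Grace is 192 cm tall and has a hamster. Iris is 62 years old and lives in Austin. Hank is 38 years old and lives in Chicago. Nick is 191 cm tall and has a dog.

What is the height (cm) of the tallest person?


Tallest: Grace at 192 cm

192


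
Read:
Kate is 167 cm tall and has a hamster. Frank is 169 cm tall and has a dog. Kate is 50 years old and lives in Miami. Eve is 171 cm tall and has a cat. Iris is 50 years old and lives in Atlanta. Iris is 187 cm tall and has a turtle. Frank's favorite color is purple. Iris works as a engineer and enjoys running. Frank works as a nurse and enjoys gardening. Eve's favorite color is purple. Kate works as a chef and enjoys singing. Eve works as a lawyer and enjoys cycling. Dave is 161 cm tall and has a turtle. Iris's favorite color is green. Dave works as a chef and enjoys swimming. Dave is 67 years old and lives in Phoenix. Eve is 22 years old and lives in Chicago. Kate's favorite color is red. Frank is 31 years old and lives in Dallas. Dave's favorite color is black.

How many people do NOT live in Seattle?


Not in Seattle: 5

5


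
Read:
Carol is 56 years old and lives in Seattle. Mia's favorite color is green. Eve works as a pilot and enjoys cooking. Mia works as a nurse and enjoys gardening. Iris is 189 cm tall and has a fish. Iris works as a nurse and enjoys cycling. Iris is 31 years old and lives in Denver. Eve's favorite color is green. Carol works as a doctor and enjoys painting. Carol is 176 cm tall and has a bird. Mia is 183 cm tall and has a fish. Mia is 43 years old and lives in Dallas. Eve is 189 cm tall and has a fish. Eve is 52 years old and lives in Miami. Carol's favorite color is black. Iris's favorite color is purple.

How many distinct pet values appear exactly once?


Unique pet values: 1

1


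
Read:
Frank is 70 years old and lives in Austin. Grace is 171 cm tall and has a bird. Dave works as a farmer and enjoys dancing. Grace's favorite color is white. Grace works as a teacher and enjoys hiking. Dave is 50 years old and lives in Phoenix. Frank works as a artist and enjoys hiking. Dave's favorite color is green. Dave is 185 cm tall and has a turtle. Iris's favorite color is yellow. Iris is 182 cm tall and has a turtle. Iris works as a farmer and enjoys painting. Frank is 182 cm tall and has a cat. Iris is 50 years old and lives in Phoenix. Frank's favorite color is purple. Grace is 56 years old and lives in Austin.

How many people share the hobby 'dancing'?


Count: 1

1


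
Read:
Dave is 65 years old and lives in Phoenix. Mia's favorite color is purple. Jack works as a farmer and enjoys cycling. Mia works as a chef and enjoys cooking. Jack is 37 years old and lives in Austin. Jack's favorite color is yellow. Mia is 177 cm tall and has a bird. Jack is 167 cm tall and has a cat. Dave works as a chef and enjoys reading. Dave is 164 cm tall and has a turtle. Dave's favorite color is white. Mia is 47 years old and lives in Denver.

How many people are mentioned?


People: Mia, Jack, Dave. Count = 3

3


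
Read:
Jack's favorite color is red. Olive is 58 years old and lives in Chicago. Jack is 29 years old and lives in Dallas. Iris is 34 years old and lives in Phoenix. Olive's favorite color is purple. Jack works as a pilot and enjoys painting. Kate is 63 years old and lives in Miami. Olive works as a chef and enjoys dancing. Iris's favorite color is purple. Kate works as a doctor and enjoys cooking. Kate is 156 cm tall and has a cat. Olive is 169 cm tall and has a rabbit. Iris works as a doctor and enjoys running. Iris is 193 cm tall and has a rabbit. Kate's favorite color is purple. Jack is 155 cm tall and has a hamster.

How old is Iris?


Iris is 34 years old

34


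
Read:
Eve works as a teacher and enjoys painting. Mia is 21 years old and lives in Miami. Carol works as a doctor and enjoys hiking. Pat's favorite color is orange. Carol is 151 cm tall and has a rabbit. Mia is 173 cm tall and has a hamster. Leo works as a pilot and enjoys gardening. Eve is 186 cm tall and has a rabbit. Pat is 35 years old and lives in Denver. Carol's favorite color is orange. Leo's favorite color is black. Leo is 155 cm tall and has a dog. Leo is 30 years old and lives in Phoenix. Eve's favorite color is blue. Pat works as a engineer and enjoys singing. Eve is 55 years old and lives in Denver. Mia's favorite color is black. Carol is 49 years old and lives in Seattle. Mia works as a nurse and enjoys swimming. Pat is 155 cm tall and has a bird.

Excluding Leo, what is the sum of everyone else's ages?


Sum (excluding Leo): 160

160


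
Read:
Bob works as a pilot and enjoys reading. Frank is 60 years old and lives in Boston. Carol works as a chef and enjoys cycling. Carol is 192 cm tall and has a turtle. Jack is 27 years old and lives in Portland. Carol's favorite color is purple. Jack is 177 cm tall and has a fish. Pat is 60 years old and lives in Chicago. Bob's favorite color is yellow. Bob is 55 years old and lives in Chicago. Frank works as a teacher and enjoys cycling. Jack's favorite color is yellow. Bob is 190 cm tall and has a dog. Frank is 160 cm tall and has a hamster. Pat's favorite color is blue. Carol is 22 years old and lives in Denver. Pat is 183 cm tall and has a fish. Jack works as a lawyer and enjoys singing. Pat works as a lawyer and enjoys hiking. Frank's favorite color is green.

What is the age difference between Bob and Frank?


|55 - 60| = 5

5


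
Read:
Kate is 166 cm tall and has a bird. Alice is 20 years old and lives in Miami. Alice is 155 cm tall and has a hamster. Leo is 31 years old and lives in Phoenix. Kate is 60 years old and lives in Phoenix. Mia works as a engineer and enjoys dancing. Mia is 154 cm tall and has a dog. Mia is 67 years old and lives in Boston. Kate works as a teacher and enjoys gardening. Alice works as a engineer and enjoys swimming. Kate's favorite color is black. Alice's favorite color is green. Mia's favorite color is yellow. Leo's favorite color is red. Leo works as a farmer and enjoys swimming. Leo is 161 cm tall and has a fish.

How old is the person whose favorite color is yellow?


Person with favorite color=yellow is Mia, age 67

67


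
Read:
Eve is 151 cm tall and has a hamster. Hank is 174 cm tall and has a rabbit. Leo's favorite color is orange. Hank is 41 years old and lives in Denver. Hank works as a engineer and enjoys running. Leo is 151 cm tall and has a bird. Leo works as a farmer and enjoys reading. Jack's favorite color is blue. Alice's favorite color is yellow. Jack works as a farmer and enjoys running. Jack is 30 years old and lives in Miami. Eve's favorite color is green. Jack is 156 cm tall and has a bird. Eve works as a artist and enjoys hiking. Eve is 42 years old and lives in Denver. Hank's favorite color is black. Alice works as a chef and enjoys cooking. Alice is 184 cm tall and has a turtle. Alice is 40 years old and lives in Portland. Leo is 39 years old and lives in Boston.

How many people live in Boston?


Count in Boston: 1

1


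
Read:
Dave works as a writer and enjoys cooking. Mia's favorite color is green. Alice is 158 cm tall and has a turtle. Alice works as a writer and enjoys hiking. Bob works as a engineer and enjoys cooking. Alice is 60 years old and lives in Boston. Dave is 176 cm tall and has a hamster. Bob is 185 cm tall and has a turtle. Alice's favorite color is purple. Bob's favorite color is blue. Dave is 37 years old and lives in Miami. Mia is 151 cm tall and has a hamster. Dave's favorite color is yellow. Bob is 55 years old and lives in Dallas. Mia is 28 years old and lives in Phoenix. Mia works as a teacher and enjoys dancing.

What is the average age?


Sum=180, n=4, avg=45

45


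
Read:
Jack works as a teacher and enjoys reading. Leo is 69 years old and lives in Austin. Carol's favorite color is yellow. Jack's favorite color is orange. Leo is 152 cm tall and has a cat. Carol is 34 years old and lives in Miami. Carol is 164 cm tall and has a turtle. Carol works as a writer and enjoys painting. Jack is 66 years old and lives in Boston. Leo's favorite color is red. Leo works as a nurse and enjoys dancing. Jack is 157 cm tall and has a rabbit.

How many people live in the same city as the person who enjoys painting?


Person with hobby painting is Carol, city Miami. Count = 1

1


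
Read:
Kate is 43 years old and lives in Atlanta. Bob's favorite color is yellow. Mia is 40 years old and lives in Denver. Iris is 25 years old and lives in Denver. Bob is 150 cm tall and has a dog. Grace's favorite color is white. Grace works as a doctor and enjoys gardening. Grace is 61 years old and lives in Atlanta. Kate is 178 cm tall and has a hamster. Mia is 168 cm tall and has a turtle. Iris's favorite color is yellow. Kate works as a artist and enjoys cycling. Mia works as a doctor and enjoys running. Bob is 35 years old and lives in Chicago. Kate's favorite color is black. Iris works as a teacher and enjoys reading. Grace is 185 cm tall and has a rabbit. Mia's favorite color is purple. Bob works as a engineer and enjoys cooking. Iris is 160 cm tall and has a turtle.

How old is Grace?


Grace is 61 years old

61


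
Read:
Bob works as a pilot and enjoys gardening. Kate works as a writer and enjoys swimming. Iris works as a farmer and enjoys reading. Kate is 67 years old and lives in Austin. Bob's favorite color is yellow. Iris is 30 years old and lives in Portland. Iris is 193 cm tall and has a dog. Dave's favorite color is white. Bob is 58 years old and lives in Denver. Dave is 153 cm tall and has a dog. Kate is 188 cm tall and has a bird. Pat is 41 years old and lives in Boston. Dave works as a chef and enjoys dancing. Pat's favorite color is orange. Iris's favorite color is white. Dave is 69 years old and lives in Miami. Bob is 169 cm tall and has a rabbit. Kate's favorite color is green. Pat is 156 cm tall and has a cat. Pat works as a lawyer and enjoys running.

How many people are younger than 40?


Filter: 1

1


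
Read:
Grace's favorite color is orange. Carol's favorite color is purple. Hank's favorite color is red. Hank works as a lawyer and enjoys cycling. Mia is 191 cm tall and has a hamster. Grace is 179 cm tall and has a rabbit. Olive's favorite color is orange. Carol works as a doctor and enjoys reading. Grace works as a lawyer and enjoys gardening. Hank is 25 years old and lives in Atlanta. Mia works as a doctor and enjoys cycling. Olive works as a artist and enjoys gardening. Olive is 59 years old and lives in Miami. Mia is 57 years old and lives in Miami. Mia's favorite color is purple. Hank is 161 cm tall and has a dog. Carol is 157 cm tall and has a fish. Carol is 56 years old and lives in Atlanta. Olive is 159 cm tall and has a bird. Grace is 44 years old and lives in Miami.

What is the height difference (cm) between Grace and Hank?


|179 - 161| = 18

18


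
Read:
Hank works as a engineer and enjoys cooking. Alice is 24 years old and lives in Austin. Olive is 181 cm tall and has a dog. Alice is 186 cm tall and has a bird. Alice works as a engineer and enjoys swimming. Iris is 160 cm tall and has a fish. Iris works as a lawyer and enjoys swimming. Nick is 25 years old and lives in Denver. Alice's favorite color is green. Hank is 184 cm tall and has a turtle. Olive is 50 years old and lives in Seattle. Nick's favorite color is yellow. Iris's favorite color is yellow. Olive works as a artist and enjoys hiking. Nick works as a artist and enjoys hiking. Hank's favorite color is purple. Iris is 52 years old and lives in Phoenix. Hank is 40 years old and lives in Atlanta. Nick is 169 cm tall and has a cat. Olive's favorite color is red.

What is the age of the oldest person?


Oldest: Iris at 52

52


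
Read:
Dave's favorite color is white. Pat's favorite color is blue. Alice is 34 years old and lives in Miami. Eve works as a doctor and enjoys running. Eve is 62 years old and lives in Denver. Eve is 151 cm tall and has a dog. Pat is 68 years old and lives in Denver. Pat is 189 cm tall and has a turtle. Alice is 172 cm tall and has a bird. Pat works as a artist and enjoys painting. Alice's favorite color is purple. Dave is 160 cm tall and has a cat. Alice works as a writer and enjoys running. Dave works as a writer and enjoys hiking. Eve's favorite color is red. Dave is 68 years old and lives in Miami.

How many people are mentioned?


People: Pat, Eve, Dave, Alice. Count = 4

4


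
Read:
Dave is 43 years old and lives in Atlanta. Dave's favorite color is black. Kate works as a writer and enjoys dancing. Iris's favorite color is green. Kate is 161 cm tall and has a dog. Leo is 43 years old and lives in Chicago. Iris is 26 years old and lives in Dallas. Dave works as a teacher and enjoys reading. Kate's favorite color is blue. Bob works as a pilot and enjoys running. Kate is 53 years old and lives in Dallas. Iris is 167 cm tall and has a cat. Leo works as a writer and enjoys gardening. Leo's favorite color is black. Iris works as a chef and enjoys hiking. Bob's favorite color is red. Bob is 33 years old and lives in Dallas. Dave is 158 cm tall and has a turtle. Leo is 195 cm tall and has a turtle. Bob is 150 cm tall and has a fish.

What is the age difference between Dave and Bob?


|43 - 33| = 10

10


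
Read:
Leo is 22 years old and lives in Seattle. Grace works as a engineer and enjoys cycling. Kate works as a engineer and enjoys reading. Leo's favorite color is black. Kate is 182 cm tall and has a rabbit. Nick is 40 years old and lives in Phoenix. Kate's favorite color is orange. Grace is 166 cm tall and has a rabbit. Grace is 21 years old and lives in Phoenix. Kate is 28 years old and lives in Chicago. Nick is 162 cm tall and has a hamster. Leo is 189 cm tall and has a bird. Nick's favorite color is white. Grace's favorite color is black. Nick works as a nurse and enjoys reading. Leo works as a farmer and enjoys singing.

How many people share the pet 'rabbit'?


Count: 2

2


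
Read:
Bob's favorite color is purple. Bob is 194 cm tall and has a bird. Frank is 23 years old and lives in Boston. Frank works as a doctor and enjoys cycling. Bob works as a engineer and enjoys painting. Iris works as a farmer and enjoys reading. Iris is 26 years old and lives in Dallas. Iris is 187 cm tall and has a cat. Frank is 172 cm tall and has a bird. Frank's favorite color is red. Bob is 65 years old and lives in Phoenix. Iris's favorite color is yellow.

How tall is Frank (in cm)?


Frank is 172 cm tall

172


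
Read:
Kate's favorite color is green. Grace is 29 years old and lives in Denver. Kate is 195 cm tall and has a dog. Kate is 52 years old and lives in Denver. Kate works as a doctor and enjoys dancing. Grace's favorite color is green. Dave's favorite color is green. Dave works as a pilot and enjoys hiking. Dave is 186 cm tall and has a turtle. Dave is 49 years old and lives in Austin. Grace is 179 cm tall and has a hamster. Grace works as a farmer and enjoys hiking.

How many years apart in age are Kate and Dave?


52 vs 49, diff = 3

3


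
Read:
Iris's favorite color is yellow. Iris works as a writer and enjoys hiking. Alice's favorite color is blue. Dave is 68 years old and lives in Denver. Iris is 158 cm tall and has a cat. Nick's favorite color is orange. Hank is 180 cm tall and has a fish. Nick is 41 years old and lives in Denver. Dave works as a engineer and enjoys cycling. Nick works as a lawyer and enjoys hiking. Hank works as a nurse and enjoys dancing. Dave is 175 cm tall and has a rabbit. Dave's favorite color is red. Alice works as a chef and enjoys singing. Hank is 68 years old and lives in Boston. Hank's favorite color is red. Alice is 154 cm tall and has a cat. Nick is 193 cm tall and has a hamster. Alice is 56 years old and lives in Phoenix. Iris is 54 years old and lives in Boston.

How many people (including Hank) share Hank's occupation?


Hank is a nurse. Count = 1

1


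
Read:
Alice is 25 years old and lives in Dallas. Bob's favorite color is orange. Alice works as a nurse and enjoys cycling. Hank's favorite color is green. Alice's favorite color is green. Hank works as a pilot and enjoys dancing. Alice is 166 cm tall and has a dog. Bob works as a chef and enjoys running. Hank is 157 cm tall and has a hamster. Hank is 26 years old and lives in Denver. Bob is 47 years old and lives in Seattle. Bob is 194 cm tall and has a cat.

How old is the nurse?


The nurse is Alice, age 25

25


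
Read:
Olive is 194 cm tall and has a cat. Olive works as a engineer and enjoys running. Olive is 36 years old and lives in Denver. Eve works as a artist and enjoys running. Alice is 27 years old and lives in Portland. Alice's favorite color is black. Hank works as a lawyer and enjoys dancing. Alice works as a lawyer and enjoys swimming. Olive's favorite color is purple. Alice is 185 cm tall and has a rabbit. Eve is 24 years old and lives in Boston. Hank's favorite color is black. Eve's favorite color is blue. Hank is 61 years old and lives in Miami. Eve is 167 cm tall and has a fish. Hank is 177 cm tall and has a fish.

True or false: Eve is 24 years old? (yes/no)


Eve is actually 24. yes

yes


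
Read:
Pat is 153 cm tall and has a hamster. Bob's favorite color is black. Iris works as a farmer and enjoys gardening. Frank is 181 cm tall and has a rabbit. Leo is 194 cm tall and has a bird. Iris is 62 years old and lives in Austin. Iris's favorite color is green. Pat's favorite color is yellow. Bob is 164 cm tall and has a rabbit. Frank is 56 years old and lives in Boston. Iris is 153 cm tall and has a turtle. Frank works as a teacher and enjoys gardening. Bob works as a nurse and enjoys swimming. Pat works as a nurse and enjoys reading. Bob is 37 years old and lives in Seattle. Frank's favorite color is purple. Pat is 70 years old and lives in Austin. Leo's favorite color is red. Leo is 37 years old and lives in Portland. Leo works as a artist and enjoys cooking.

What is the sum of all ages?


56+70+37+37+62 = 262

262


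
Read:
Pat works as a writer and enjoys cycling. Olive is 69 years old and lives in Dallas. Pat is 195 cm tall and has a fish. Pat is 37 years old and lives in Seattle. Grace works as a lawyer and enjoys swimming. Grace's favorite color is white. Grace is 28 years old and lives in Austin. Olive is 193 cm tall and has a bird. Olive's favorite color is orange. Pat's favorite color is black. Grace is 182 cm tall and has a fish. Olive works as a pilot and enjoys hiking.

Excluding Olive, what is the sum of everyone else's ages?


Sum (excluding Olive): 65

65


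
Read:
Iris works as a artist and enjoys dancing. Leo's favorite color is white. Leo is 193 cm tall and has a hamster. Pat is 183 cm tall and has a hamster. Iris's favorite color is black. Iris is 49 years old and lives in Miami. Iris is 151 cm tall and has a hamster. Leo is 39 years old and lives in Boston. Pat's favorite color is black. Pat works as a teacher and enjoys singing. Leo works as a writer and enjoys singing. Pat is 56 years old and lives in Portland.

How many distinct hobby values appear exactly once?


Unique hobby values: 1

1


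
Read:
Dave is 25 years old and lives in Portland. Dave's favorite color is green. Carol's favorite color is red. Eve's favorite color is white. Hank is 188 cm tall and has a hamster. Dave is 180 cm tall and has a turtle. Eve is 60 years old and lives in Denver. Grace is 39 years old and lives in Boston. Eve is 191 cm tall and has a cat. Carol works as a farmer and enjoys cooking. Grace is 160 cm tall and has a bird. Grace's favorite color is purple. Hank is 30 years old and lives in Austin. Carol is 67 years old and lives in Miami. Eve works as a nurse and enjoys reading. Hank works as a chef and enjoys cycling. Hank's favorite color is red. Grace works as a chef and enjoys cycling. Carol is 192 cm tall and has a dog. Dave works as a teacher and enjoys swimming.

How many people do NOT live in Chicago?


Not in Chicago: 5

5


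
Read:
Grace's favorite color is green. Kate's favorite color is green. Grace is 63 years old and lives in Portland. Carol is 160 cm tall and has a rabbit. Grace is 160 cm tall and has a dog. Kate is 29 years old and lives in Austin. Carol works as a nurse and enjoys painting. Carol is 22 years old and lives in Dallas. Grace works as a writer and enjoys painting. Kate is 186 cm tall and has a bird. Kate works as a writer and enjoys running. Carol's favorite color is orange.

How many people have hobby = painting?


Count: 2

2


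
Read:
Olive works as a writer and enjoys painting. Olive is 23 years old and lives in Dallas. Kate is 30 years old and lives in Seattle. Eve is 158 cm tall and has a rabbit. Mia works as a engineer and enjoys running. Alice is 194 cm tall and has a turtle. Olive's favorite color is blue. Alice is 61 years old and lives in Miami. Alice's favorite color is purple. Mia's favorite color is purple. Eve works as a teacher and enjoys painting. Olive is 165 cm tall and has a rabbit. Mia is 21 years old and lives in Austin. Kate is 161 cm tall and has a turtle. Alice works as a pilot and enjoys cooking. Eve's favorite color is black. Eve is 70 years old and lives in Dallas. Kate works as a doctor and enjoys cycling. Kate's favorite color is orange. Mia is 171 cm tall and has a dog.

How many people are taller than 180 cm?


Taller than 180: 1

1


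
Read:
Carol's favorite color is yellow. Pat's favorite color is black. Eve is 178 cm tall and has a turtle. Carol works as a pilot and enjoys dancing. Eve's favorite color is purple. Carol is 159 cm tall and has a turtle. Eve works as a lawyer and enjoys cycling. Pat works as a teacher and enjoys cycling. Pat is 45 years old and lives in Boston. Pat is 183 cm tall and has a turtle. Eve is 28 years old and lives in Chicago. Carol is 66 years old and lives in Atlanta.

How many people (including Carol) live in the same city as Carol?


Carol lives in Atlanta. Count = 1

1


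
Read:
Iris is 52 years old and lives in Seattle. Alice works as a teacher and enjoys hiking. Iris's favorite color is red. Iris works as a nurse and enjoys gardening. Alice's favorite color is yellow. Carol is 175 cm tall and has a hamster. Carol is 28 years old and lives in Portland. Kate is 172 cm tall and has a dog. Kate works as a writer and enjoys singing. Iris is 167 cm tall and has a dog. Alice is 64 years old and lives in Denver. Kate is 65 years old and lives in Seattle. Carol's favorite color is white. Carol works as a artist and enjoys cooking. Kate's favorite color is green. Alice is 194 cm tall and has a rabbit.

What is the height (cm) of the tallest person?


Tallest: Alice at 194 cm

194


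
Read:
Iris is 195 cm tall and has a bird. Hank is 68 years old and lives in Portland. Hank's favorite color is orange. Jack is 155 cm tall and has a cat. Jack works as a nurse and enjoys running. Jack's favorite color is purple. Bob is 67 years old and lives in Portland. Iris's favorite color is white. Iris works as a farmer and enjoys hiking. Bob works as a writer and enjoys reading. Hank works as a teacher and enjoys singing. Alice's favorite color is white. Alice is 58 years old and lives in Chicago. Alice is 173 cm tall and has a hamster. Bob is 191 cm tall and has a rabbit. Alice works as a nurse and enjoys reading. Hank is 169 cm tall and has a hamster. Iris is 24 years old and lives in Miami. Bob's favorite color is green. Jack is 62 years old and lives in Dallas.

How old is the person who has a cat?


Person with cat is Jack, age 62

62


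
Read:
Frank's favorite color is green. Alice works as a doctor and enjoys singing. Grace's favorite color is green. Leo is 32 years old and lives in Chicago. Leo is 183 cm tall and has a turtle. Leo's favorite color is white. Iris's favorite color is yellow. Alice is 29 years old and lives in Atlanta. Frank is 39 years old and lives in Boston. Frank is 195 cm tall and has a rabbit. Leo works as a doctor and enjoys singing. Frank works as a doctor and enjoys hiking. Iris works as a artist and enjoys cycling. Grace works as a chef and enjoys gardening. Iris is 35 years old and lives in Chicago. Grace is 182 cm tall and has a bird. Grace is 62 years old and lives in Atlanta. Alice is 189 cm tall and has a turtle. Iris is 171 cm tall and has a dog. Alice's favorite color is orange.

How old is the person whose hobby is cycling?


Person with hobby=cycling is Iris, age 35

35


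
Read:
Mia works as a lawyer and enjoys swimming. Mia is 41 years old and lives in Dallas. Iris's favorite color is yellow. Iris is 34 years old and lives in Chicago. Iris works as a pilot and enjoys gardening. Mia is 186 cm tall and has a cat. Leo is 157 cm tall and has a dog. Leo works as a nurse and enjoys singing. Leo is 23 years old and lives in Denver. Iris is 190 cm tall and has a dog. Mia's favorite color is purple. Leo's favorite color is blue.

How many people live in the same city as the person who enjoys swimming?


Person with hobby swimming is Mia, city Dallas. Count = 1

1


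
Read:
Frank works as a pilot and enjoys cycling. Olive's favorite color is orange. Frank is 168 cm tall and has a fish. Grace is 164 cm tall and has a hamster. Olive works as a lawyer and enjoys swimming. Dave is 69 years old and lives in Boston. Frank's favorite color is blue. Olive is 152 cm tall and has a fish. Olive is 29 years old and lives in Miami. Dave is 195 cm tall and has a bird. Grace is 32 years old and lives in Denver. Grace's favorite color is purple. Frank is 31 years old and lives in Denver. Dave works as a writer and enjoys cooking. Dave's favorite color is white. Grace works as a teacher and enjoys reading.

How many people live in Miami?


Count in Miami: 1

1


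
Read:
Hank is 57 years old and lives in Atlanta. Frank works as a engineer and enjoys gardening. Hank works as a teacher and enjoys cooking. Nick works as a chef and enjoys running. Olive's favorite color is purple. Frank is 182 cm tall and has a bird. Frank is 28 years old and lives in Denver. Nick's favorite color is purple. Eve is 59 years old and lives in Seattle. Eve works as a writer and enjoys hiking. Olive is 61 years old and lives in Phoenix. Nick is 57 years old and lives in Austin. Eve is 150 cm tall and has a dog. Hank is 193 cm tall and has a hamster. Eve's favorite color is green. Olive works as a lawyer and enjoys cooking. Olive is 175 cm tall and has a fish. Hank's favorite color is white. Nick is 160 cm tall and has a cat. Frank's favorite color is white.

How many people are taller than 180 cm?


Taller than 180: 2

2


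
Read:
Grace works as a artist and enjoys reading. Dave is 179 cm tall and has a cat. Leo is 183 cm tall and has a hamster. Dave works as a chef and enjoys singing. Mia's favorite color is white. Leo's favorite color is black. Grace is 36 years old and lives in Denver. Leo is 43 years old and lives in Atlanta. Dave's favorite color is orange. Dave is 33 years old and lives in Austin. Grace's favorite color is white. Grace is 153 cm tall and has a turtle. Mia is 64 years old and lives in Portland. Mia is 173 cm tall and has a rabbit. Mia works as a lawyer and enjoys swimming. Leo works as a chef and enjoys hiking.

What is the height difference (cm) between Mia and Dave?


|173 - 179| = 6

6


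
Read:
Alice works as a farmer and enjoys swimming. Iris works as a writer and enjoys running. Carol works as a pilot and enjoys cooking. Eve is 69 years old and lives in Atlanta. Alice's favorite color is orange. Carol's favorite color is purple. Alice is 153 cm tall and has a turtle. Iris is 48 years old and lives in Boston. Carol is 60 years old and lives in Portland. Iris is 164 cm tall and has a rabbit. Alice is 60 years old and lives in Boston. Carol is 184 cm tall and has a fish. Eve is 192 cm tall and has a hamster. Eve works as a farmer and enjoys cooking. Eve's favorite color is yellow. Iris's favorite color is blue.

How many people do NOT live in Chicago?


Not in Chicago: 4

4


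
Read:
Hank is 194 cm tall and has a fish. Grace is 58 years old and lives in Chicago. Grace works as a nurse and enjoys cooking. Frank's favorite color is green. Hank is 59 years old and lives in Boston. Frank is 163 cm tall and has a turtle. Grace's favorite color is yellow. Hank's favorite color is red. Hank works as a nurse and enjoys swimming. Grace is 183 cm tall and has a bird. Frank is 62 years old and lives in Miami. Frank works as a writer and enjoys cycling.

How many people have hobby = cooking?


Count: 1

1


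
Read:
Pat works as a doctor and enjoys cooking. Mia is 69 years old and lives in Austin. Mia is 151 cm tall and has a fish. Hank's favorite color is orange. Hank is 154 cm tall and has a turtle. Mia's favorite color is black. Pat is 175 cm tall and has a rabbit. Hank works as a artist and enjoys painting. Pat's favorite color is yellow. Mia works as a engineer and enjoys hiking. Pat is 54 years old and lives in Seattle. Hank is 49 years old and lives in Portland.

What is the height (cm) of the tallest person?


Tallest: Pat at 175 cm

175


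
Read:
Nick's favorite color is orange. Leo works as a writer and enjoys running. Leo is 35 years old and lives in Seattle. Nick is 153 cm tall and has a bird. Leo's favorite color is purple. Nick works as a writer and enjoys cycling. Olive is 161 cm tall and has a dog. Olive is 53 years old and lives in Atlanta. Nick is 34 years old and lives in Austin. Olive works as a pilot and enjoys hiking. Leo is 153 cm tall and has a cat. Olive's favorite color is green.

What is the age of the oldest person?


Oldest: Olive at 53

53


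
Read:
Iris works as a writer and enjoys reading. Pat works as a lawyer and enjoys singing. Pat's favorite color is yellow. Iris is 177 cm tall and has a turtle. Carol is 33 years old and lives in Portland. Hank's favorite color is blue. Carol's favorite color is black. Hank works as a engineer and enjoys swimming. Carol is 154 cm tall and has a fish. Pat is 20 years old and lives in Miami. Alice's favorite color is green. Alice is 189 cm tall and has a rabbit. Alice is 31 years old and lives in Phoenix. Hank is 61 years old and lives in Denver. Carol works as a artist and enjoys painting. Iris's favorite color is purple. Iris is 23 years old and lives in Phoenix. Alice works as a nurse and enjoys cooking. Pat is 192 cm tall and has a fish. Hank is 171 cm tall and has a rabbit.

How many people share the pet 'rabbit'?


Count: 2

2


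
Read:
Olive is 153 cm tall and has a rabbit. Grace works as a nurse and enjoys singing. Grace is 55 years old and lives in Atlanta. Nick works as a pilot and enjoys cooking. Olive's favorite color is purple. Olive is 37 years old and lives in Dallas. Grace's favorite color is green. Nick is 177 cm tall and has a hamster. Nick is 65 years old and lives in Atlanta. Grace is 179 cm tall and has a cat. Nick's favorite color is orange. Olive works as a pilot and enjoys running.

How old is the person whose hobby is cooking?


Person with hobby=cooking is Nick, age 65

65


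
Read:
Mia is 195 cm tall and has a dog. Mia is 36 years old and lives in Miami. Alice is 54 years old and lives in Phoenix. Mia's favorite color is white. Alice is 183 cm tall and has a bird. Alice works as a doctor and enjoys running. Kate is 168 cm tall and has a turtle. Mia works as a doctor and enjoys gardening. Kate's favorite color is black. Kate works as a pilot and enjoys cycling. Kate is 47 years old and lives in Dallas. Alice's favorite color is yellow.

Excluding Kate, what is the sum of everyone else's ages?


Sum (excluding Kate): 90

90


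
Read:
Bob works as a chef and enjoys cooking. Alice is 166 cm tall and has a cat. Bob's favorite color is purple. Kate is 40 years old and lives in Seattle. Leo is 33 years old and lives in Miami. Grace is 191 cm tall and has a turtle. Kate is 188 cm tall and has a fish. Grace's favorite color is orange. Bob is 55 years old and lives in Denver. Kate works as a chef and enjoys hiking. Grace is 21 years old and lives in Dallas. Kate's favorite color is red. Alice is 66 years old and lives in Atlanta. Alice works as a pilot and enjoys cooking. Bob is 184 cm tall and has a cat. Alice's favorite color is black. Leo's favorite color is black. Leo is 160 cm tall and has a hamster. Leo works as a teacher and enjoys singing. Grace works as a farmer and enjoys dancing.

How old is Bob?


Bob is 55 years old

55


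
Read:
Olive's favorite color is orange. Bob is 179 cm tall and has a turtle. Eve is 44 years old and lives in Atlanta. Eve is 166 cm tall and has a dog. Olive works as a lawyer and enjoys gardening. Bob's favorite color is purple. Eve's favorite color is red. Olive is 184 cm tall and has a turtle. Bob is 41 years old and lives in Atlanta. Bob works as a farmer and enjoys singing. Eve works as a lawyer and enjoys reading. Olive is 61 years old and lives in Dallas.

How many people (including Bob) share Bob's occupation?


Bob is a farmer. Count = 1

1


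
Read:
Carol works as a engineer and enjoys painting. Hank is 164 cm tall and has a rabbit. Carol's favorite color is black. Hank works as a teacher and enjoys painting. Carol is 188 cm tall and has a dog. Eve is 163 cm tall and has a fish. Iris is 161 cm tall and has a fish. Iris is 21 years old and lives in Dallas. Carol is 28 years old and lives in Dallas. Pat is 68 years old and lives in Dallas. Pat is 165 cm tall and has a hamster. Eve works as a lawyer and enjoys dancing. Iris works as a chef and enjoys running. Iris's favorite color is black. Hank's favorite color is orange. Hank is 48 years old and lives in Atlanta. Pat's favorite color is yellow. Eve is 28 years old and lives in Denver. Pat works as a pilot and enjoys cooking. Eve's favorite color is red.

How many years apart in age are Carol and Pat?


28 vs 68, diff = 40

40


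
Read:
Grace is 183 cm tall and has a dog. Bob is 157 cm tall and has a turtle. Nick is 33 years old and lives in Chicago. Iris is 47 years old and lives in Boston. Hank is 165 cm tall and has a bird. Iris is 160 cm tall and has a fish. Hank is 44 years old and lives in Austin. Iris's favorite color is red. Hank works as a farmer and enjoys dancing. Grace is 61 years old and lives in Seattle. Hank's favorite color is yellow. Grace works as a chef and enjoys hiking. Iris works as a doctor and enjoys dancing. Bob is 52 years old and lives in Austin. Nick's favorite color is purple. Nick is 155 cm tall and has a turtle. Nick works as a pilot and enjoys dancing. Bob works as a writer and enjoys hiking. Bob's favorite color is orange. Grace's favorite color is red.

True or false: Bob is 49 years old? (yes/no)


Bob is actually 52. no

no


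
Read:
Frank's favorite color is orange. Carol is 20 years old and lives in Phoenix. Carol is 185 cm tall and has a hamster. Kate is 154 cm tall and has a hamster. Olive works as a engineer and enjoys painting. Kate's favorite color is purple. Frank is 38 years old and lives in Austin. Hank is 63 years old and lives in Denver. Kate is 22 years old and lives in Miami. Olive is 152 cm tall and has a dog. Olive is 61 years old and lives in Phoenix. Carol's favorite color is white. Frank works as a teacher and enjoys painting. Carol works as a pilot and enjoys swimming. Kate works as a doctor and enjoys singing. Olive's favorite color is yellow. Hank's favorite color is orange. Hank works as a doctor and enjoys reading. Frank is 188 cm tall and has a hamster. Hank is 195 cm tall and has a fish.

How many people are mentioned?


People: Frank, Kate, Hank, Carol, Olive. Count = 5

5
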